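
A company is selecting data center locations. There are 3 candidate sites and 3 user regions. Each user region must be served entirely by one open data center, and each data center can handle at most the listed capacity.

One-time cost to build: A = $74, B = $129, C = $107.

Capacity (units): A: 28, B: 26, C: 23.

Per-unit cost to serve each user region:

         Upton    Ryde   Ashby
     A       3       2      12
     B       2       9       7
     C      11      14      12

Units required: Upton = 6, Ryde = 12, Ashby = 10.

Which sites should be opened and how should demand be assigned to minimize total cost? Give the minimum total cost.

Minimum total cost: 236

Open {A}: Upton→A 3·6=18, Ryde→A 2·12=24, Ashby→A 12·10=120.
Loads: A carries 28/28. Service 162; fixed 74; total 236.
Next best feasible plan costs 309.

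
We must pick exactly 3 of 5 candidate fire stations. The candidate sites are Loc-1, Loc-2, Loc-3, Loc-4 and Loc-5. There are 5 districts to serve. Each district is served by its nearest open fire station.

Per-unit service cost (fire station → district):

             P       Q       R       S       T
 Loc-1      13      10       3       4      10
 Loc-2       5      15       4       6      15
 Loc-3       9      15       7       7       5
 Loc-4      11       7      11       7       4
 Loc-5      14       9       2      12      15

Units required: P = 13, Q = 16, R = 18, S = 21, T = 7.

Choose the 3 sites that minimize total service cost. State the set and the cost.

With exactly 3 open, each district uses its cheapest among the chosen.
{Loc-1, Loc-2, Loc-4}: P→Loc-2 5·13=65, Q→Loc-4 7·16=112, R→Loc-1 3·18=54, S→Loc-1 4·21=84, T→Loc-4 4·7=28. Service cost 343.
{Loc-2, Loc-4, Loc-5}: service cost 367
{Loc-1, Loc-3, Loc-4}: service cost 395
Among all 10 size-3 choices, {Loc-1, Loc-2, Loc-4} is lowest.

Choose Loc-1, Loc-2 and Loc-4; total service cost 343.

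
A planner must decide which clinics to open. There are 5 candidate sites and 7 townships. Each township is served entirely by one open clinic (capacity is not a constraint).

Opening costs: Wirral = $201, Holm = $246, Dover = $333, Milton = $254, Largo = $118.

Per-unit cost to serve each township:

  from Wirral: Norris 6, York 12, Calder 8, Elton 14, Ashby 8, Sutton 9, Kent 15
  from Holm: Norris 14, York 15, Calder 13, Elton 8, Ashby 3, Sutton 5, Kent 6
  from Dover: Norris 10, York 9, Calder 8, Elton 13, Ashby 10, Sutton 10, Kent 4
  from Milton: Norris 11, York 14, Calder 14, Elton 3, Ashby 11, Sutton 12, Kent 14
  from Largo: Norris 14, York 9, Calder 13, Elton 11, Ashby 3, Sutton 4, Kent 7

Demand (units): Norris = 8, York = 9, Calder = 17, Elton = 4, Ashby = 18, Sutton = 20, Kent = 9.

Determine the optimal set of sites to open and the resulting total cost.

Open Largo only; minimum total cost 773.

For any fixed open set, each township goes to its cheapest open site; total = fixed + service.
{Largo}: Norris→Largo 14·8=112, York→Largo 9·9=81, Calder→Largo 13·17=221, Elton→Largo 11·4=44, Ashby→Largo 3·18=54, Sutton→Largo 4·20=80, Kent→Largo 7·9=63. Service 655; fixed 118; total 773.
{Wirral, Largo}: service 506 + fixed 319 = 825
{Holm}: service 708 + fixed 246 = 954
{Wirral, Holm, Dover, Milton, Largo}: Norris→Wirral 6·8=48, York→Dover 9·9=81, Calder→Wirral 8·17=136, Elton→Milton 3·4=12, Ashby→Holm 3·18=54, Sutton→Largo 4·20=80, Kent→Dover 4·9=36. Service 447; fixed 1152; total 1599.
No other subset beats 773.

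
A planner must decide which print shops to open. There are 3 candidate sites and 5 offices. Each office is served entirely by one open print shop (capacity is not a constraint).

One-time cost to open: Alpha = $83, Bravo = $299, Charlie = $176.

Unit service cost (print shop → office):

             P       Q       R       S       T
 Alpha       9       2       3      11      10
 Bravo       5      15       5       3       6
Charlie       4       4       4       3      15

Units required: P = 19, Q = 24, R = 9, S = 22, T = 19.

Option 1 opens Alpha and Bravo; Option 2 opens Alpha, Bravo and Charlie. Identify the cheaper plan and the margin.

Option 1: {Alpha, Bravo}: P→Bravo 5·19=95, Q→Alpha 2·24=48, R→Alpha 3·9=27, S→Bravo 3·22=66, T→Bravo 6·19=114. Service 350; fixed 382; total 732.
Option 2: {Alpha, Bravo, Charlie}: P→Charlie 4·19=76, Q→Alpha 2·24=48, R→Alpha 3·9=27, S→Bravo 3·22=66, T→Bravo 6·19=114. Service 331; fixed 558; total 889.
Difference: |732 − 889| = 157.

Option 1 is cheaper by 157.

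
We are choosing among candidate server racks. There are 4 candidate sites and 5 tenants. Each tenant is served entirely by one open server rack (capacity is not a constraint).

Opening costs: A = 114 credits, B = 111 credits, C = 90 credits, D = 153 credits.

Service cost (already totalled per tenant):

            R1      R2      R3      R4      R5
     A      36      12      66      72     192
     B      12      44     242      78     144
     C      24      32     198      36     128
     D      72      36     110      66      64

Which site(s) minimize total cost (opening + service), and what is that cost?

Open A and C; minimum total cost 470.

For any fixed open set, each tenant goes to its cheapest open site; total = fixed + service.
{A, C}: R1→C 24, R2→A 12, R3→A 66, R4→C 36, R5→C 128. Service 266; fixed 204; total 470.
{A}: service 378 + fixed 114 = 492
{D}: R1→D 72, R2→D 36, R3→D 110, R4→D 66, R5→D 64. Service 348; fixed 153; total 501.
{A, B, C, D}: R1→B 12, R2→A 12, R3→A 66, R4→C 36, R5→D 64. Service 190; fixed 468; total 658.
(All 15 nonempty subsets were checked; A and C is lowest.)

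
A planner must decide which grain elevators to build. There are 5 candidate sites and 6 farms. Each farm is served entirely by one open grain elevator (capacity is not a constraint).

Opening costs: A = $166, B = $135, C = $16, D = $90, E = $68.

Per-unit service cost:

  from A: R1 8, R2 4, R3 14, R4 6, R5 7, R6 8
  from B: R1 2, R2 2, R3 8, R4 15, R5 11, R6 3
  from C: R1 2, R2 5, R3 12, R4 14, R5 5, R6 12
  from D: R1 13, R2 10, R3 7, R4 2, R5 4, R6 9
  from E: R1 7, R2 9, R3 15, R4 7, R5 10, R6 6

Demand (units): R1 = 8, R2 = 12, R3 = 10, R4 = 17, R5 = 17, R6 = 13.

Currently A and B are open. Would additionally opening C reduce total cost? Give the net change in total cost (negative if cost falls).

Yes — net change −18 (cost falls by 18).

Current service cost with {A, B}: 380.
Adding C: each farm re-picks its cheapest; new service cost 346, saving 34.
Extra fixed cost: 16. Net change = 16 − 34 = -18.
(Totals: 681 → 663.)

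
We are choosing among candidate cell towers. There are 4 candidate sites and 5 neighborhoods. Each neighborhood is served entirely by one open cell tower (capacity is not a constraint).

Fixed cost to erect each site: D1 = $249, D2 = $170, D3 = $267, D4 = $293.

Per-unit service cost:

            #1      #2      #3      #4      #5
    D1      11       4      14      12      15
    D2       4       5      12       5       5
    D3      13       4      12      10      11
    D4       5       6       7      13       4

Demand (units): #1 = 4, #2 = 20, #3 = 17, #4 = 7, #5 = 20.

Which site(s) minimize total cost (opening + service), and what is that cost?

For any fixed open set, each neighborhood goes to its cheapest open site; total = fixed + service.
{D2}: #1→D2 4·4=16, #2→D2 5·20=100, #3→D2 12·17=204, #4→D2 5·7=35, #5→D2 5·20=100. Service 455; fixed 170; total 625.
{D4}: #1→D4 5·4=20, #2→D4 6·20=120, #3→D4 7·17=119, #4→D4 13·7=91, #5→D4 4·20=80. Service 430; fixed 293; total 723.
{D2, D4}: #1→D2 4·4=16, #2→D2 5·20=100, #3→D4 7·17=119, #4→D2 5·7=35, #5→D4 4·20=80. Service 350; fixed 463; total 813.
{D1, D2, D3, D4}: service 330 + fixed 979 = 1309
(All 15 nonempty subsets were checked; D2 only is lowest.)

Open D2 only; minimum total cost 625.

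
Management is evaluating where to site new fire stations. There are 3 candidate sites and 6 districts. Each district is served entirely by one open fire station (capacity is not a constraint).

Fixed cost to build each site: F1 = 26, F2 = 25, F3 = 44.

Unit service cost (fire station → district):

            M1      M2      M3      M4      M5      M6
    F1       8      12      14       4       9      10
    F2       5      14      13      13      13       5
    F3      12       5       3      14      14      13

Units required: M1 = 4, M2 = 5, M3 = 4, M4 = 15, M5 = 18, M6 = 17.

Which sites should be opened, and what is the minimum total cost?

For any fixed open set, each district goes to its cheapest open site; total = fixed + service.
{F1, F2, F3}: M1→F2 5·4=20, M2→F3 5·5=25, M3→F3 3·4=12, M4→F1 4·15=60, M5→F1 9·18=162, M6→F2 5·17=85. Service 364; fixed 95; total 459.
{F1, F2}: M1→F2 5·4=20, M2→F1 12·5=60, M3→F2 13·4=52, M4→F1 4·15=60, M5→F1 9·18=162, M6→F2 5·17=85. Service 439; fixed 51; total 490.
{F1, F3}: service 461 + fixed 70 = 531
{F2}: M1→F2 5·4=20, M2→F2 14·5=70, M3→F2 13·4=52, M4→F2 13·15=195, M5→F2 13·18=234, M6→F2 5·17=85. Service 656; fixed 25; total 681.
No other subset beats 459.

Open F1, F2 and F3; minimum total cost 459.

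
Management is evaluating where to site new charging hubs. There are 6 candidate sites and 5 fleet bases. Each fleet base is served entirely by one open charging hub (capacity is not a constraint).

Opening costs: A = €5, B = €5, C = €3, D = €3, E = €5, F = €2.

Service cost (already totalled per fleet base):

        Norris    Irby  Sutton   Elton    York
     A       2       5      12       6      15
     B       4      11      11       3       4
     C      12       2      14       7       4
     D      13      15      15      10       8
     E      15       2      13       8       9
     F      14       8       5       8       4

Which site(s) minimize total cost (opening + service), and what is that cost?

Open B, C and F; minimum total cost 28.

For any fixed open set, each fleet base goes to its cheapest open site; total = fixed + service.
{B, C, F}: Norris→B 4, Irby→C 2, Sutton→F 5, Elton→B 3, York→B 4. Service 18; fixed 10; total 28.
{A, C, F}: service 19 + fixed 10 = 29
{A, F}: Norris→A 2, Irby→A 5, Sutton→F 5, Elton→A 6, York→F 4. Service 22; fixed 7; total 29.
{A, B, C, D, E, F}: service 16 + fixed 23 = 39
No other subset beats 28.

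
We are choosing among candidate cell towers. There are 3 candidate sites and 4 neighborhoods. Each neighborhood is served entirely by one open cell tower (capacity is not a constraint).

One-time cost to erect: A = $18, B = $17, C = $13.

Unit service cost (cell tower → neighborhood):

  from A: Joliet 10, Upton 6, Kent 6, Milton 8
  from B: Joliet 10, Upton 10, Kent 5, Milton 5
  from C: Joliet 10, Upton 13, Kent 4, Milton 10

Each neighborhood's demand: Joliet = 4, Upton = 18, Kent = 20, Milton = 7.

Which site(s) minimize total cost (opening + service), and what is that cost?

Open A, B and C; minimum total cost 311.

For any fixed open set, each neighborhood goes to its cheapest open site; total = fixed + service.
{A, B, C}: Joliet→A 10·4=40, Upton→A 6·18=108, Kent→C 4·20=80, Milton→B 5·7=35. Service 263; fixed 48; total 311.
{A, C}: service 284 + fixed 31 = 315
{A, B}: service 283 + fixed 35 = 318
{C}: service 424 + fixed 13 = 437
No other subset beats 311.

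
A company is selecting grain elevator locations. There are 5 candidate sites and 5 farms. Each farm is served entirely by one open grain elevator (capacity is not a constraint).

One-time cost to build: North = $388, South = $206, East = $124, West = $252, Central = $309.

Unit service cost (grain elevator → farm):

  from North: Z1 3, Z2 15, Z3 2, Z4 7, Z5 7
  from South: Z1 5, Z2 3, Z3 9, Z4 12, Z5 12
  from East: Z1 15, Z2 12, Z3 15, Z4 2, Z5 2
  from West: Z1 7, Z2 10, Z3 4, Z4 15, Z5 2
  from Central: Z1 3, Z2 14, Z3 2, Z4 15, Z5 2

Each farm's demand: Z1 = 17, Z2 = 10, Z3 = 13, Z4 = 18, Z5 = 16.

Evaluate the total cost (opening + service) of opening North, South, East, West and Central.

Each farm is assigned to its cheapest site among the open ones.
{North, South, East, West, Central}: Z1→North 3·17=51, Z2→South 3·10=30, Z3→North 2·13=26, Z4→East 2·18=36, Z5→East 2·16=32. Service 175; fixed 1279; total 1454.

Total cost: 1454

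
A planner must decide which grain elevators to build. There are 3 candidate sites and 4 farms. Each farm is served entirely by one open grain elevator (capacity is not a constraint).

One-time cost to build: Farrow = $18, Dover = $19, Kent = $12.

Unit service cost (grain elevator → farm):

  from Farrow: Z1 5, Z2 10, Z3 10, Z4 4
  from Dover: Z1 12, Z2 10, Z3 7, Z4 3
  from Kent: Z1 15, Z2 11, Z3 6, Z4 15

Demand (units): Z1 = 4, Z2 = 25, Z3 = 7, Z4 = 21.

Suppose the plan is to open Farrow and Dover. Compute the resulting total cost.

Each farm is assigned to its cheapest site among the open ones.
{Farrow, Dover}: Z1→Farrow 5·4=20, Z2→Farrow 10·25=250, Z3→Dover 7·7=49, Z4→Dover 3·21=63. Service 382; fixed 37; total 419.

Total cost: 419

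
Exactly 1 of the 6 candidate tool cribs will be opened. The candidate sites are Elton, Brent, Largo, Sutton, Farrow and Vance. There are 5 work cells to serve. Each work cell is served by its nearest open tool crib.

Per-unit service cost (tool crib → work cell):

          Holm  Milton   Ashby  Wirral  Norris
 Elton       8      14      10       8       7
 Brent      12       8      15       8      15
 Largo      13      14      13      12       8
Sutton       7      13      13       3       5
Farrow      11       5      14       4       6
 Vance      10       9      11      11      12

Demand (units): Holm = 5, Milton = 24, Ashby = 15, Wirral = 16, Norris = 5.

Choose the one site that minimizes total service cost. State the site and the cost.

With exactly 1 open, each work cell uses its cheapest among the chosen.
{Farrow}: Holm→Farrow 11·5=55, Milton→Farrow 5·24=120, Ashby→Farrow 14·15=210, Wirral→Farrow 4·16=64, Norris→Farrow 6·5=30. Service cost 479.
{Sutton}: service cost 615
{Vance}: service cost 667
Among all 6 size-1 choices, {Farrow} is lowest.

Choose Farrow only; total service cost 479.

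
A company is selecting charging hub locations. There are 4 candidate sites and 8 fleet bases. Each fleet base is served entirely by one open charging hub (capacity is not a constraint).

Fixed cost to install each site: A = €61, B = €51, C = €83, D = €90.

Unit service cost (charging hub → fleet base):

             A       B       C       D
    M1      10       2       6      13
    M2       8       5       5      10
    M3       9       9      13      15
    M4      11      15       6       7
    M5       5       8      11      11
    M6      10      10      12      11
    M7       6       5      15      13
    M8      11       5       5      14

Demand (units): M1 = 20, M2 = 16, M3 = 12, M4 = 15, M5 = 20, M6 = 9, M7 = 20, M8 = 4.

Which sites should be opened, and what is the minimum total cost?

For any fixed open set, each fleet base goes to its cheapest open site; total = fixed + service.
{A, B}: M1→B 2·20=40, M2→B 5·16=80, M3→A 9·12=108, M4→A 11·15=165, M5→A 5·20=100, M6→A 10·9=90, M7→B 5·20=100, M8→B 5·4=20. Service 703; fixed 112; total 815.
{B, C}: service 688 + fixed 134 = 822
{A, B, C}: M1→B 2·20=40, M2→B 5·16=80, M3→A 9·12=108, M4→C 6·15=90, M5→A 5·20=100, M6→A 10·9=90, M7→B 5·20=100, M8→B 5·4=20. Service 628; fixed 195; total 823.
{A, B, C, D}: service 628 + fixed 285 = 913
No other subset beats 815.

Open A and B; minimum total cost 815.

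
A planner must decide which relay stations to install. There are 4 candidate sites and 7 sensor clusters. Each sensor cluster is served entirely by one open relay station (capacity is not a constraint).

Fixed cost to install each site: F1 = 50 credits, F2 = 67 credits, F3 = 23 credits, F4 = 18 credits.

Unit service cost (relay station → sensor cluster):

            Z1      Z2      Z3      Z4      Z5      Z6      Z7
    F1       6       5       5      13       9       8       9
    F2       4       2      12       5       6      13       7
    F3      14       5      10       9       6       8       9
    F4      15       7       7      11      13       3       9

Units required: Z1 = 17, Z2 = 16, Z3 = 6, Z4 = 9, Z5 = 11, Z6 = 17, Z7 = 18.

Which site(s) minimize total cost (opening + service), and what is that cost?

Open F2 and F4; minimum total cost 515.

For any fixed open set, each sensor cluster goes to its cheapest open site; total = fixed + service.
{F2, F4}: Z1→F2 4·17=68, Z2→F2 2·16=32, Z3→F4 7·6=42, Z4→F2 5·9=45, Z5→F2 6·11=66, Z6→F4 3·17=51, Z7→F2 7·18=126. Service 430; fixed 85; total 515.
{F2, F3, F4}: service 430 + fixed 108 = 538
{F1, F2, F4}: service 418 + fixed 135 = 553
{F1, F2, F3, F4}: service 418 + fixed 158 = 576
No other subset beats 515.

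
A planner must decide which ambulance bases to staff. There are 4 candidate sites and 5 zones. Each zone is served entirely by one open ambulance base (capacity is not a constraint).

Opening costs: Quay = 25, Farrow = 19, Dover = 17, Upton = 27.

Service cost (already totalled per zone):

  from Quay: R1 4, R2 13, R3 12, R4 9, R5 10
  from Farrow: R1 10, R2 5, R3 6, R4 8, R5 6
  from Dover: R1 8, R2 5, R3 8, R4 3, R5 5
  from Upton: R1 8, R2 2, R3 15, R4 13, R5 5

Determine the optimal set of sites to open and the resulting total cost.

Open Dover only; minimum total cost 46.

For any fixed open set, each zone goes to its cheapest open site; total = fixed + service.
{Dover}: R1→Dover 8, R2→Dover 5, R3→Dover 8, R4→Dover 3, R5→Dover 5. Service 29; fixed 17; total 46.
{Farrow}: service 35 + fixed 19 = 54
{Farrow, Dover}: service 27 + fixed 36 = 63
{Quay, Farrow, Dover, Upton}: R1→Quay 4, R2→Upton 2, R3→Farrow 6, R4→Dover 3, R5→Dover 5. Service 20; fixed 88; total 108.
(All 15 nonempty subsets were checked; Dover only is lowest.)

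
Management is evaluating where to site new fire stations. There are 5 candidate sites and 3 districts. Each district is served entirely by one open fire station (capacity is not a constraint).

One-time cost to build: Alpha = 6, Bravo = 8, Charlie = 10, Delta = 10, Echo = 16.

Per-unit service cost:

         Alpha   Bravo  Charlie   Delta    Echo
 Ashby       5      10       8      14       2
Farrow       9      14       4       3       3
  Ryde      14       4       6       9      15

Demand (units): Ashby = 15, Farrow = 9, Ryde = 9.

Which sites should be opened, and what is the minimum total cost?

Open Bravo and Echo; minimum total cost 117.

For any fixed open set, each district goes to its cheapest open site; total = fixed + service.
{Bravo, Echo}: Ashby→Echo 2·15=30, Farrow→Echo 3·9=27, Ryde→Bravo 4·9=36. Service 93; fixed 24; total 117.
{Alpha, Bravo, Echo}: service 93 + fixed 30 = 123
{Bravo, Charlie, Echo}: Ashby→Echo 2·15=30, Farrow→Echo 3·9=27, Ryde→Bravo 4·9=36. Service 93; fixed 34; total 127.
{Alpha, Bravo, Charlie, Delta, Echo}: service 93 + fixed 50 = 143
No other subset beats 117.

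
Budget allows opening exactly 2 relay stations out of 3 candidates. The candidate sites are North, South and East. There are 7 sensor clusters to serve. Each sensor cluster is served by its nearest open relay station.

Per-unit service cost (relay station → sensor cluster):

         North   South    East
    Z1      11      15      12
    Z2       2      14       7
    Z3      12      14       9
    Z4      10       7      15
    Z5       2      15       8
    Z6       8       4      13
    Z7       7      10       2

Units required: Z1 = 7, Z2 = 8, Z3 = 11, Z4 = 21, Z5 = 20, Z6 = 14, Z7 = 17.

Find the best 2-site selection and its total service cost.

Choose North and South; total service cost 587.

With exactly 2 open, each sensor cluster uses its cheapest among the chosen.
{North, South}: Z1→North 11·7=77, Z2→North 2·8=16, Z3→North 12·11=132, Z4→South 7·21=147, Z5→North 2·20=40, Z6→South 4·14=56, Z7→North 7·17=119. Service cost 587.
{North, East}: service cost 588
{South, East}: service cost 636
Among all 3 size-2 choices, {North, South} is lowest.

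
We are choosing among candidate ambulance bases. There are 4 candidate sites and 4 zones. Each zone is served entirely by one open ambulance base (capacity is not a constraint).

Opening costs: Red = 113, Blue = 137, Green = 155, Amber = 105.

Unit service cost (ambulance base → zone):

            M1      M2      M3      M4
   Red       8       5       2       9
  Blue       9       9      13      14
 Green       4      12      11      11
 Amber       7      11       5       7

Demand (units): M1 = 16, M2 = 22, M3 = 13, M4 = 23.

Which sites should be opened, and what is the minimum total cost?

Open Red only; minimum total cost 584.

For any fixed open set, each zone goes to its cheapest open site; total = fixed + service.
{Red}: M1→Red 8·16=128, M2→Red 5·22=110, M3→Red 2·13=26, M4→Red 9·23=207. Service 471; fixed 113; total 584.
{Red, Amber}: service 409 + fixed 218 = 627
{Red, Green}: M1→Green 4·16=64, M2→Red 5·22=110, M3→Red 2·13=26, M4→Red 9·23=207. Service 407; fixed 268; total 675.
{Red, Blue, Green, Amber}: service 361 + fixed 510 = 871
(All 15 nonempty subsets were checked; Red only is lowest.)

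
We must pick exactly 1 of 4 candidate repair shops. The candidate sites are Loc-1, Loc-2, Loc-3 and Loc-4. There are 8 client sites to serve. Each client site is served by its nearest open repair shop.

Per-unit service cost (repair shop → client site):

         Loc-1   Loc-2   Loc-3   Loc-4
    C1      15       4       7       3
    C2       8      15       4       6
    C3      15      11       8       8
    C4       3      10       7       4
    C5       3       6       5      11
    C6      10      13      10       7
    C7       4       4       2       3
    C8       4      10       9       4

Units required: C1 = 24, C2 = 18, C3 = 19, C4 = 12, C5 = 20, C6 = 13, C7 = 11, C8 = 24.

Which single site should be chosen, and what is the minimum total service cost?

Choose Loc-4 only; total service cost 820.

With exactly 1 open, each client site uses its cheapest among the chosen.
{Loc-4}: C1→Loc-4 3·24=72, C2→Loc-4 6·18=108, C3→Loc-4 8·19=152, C4→Loc-4 4·12=48, C5→Loc-4 11·20=220, C6→Loc-4 7·13=91, C7→Loc-4 3·11=33, C8→Loc-4 4·24=96. Service cost 820.
{Loc-3}: service cost 944
{Loc-1}: service cost 1155
Among all 4 size-1 choices, {Loc-4} is lowest.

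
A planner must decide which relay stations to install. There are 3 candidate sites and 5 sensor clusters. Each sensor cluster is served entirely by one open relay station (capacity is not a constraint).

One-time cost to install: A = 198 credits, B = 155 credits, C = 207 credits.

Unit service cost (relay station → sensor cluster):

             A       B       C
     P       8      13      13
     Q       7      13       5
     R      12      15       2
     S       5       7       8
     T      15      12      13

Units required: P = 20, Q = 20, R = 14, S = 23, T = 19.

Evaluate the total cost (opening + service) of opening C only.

Each sensor cluster is assigned to its cheapest site among the open ones.
{C}: P→C 13·20=260, Q→C 5·20=100, R→C 2·14=28, S→C 8·23=184, T→C 13·19=247. Service 819; fixed 207; total 1026.

Total cost: 1026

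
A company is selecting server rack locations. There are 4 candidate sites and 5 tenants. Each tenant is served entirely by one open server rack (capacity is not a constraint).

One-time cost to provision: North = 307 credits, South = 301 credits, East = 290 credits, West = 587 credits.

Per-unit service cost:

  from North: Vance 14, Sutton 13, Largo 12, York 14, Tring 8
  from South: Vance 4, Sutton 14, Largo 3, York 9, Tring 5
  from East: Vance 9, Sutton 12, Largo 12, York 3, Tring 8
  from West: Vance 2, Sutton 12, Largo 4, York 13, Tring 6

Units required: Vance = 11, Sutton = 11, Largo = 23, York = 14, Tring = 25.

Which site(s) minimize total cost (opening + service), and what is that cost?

For any fixed open set, each tenant goes to its cheapest open site; total = fixed + service.
{South}: Vance→South 4·11=44, Sutton→South 14·11=154, Largo→South 3·23=69, York→South 9·14=126, Tring→South 5·25=125. Service 518; fixed 301; total 819.
{South, East}: service 412 + fixed 591 = 1003
{East}: Vance→East 9·11=99, Sutton→East 12·11=132, Largo→East 12·23=276, York→East 3·14=42, Tring→East 8·25=200. Service 749; fixed 290; total 1039.
{North, South, East, West}: Vance→West 2·11=22, Sutton→East 12·11=132, Largo→South 3·23=69, York→East 3·14=42, Tring→South 5·25=125. Service 390; fixed 1485; total 1875.
(All 15 nonempty subsets were checked; South only is lowest.)

Open South only; minimum total cost 819.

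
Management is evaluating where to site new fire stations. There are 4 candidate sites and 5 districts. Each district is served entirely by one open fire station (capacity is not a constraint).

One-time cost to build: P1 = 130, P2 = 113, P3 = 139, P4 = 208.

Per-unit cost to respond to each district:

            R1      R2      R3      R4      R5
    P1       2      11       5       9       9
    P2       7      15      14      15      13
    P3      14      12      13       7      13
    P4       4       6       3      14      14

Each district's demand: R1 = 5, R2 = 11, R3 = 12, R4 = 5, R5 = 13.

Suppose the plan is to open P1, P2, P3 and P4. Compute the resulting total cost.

Each district is assigned to its cheapest site among the open ones.
{P1, P2, P3, P4}: R1→P1 2·5=10, R2→P4 6·11=66, R3→P4 3·12=36, R4→P3 7·5=35, R5→P1 9·13=117. Service 264; fixed 590; total 854.

Total cost: 854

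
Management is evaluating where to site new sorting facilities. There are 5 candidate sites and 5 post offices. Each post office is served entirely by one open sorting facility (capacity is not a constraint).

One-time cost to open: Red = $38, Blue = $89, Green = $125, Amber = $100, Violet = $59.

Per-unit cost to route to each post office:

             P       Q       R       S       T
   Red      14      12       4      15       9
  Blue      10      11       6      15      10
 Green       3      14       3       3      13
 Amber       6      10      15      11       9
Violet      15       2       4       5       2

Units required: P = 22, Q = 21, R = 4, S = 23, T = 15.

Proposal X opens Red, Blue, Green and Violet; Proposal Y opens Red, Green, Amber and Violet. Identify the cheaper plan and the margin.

Proposal X: {Red, Blue, Green, Violet}: P→Green 3·22=66, Q→Violet 2·21=42, R→Green 3·4=12, S→Green 3·23=69, T→Violet 2·15=30. Service 219; fixed 311; total 530.
Proposal Y: {Red, Green, Amber, Violet}: P→Green 3·22=66, Q→Violet 2·21=42, R→Green 3·4=12, S→Green 3·23=69, T→Violet 2·15=30. Service 219; fixed 322; total 541.
Difference: |530 − 541| = 11.

Proposal X is cheaper by 11.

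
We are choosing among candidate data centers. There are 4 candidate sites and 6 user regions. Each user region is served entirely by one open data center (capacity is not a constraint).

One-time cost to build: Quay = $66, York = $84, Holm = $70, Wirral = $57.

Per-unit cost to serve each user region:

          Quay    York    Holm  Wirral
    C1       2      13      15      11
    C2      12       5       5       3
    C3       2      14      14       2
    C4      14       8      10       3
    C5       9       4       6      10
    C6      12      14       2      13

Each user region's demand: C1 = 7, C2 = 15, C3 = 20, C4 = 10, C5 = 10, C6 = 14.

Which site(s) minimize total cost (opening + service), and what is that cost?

Open Holm and Wirral; minimum total cost 407.

For any fixed open set, each user region goes to its cheapest open site; total = fixed + service.
{Holm, Wirral}: C1→Wirral 11·7=77, C2→Wirral 3·15=45, C3→Wirral 2·20=40, C4→Wirral 3·10=30, C5→Holm 6·10=60, C6→Holm 2·14=28. Service 280; fixed 127; total 407.
{Quay, Holm, Wirral}: C1→Quay 2·7=14, C2→Wirral 3·15=45, C3→Quay 2·20=40, C4→Wirral 3·10=30, C5→Holm 6·10=60, C6→Holm 2·14=28. Service 217; fixed 193; total 410.
{Quay, Holm}: service 317 + fixed 136 = 453
{Quay, York, Holm, Wirral}: service 197 + fixed 277 = 474
(All 15 nonempty subsets were checked; Holm and Wirral is lowest.)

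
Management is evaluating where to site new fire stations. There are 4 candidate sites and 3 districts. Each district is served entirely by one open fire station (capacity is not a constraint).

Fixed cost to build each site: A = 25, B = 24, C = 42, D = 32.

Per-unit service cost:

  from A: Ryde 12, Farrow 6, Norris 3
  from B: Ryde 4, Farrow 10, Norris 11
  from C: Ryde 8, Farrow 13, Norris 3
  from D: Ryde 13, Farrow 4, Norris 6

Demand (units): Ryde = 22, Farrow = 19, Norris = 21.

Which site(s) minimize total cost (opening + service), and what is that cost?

Open A, B and D; minimum total cost 308.

For any fixed open set, each district goes to its cheapest open site; total = fixed + service.
{A, B, D}: Ryde→B 4·22=88, Farrow→D 4·19=76, Norris→A 3·21=63. Service 227; fixed 81; total 308.
{A, B}: service 265 + fixed 49 = 314
{B, C, D}: service 227 + fixed 98 = 325
{A, B, C, D}: service 227 + fixed 123 = 350
(All 15 nonempty subsets were checked; A, B and D is lowest.)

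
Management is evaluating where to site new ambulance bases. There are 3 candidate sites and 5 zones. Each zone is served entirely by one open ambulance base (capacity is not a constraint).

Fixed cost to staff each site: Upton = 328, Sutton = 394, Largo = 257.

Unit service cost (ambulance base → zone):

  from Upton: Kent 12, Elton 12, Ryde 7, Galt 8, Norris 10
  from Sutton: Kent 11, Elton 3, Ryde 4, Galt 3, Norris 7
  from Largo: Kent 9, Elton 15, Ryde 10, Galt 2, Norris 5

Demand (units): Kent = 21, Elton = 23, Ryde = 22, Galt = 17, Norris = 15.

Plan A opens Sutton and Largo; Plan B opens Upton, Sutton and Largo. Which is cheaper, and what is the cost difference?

Plan A: {Sutton, Largo}: Kent→Largo 9·21=189, Elton→Sutton 3·23=69, Ryde→Sutton 4·22=88, Galt→Largo 2·17=34, Norris→Largo 5·15=75. Service 455; fixed 651; total 1106.
Plan B: {Upton, Sutton, Largo}: Kent→Largo 9·21=189, Elton→Sutton 3·23=69, Ryde→Sutton 4·22=88, Galt→Largo 2·17=34, Norris→Largo 5·15=75. Service 455; fixed 979; total 1434.
Difference: |1106 − 1434| = 328.

Plan A is cheaper by 328.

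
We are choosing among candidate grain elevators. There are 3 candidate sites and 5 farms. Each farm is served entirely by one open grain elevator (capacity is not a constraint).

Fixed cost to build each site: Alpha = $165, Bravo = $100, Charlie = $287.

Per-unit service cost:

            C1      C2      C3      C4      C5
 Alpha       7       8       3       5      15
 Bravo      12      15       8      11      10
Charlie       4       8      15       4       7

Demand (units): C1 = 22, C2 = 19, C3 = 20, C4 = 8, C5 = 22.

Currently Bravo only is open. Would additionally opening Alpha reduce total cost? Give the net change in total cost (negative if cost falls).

Yes — net change −226 (cost falls by 226).

Current service cost with {Bravo}: 1017.
Adding Alpha: each farm re-picks its cheapest; new service cost 626, saving 391.
Extra fixed cost: 165. Net change = 165 − 391 = -226.
(Totals: 1117 → 891.)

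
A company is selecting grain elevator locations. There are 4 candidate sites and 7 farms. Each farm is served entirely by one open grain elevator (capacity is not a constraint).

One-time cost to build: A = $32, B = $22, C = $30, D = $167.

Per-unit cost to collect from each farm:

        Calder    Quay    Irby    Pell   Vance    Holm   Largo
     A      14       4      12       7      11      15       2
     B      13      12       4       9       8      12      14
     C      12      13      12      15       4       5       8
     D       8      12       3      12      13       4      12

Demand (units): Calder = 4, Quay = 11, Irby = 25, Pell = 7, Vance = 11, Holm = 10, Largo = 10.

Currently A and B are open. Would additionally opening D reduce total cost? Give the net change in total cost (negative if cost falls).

No — net change +42 (cost rises by 42).

Current service cost with {A, B}: 473.
Adding D: each farm re-picks its cheapest; new service cost 348, saving 125.
Extra fixed cost: 167. Net change = 167 − 125 = 42.
(Totals: 527 → 569.)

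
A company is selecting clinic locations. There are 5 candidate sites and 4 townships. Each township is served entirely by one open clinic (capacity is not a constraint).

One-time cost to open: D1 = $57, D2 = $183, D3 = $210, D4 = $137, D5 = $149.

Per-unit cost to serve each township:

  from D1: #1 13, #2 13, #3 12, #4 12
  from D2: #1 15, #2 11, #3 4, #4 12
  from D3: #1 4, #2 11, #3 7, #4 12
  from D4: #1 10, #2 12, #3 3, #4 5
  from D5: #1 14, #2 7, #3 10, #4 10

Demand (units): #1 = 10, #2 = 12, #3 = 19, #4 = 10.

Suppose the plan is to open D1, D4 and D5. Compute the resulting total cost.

Each township is assigned to its cheapest site among the open ones.
{D1, D4, D5}: #1→D4 10·10=100, #2→D5 7·12=84, #3→D4 3·19=57, #4→D4 5·10=50. Service 291; fixed 343; total 634.

Total cost: 634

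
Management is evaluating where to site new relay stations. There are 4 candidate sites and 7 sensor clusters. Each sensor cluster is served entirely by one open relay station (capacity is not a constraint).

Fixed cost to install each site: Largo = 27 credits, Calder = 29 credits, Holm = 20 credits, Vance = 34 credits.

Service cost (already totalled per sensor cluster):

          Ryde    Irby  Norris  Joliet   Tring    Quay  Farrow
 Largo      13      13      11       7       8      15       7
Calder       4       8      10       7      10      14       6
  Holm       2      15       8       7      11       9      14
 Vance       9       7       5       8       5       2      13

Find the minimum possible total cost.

For any fixed open set, each sensor cluster goes to its cheapest open site; total = fixed + service.
{Vance}: Ryde→Vance 9, Irby→Vance 7, Norris→Vance 5, Joliet→Vance 8, Tring→Vance 5, Quay→Vance 2, Farrow→Vance 13. Service 49; fixed 34; total 83.
{Holm}: service 66 + fixed 20 = 86
{Calder}: Ryde→Calder 4, Irby→Calder 8, Norris→Calder 10, Joliet→Calder 7, Tring→Calder 10, Quay→Calder 14, Farrow→Calder 6. Service 59; fixed 29; total 88.
{Largo, Calder, Holm, Vance}: service 34 + fixed 110 = 144
No other subset beats 83.

Minimum total cost: 83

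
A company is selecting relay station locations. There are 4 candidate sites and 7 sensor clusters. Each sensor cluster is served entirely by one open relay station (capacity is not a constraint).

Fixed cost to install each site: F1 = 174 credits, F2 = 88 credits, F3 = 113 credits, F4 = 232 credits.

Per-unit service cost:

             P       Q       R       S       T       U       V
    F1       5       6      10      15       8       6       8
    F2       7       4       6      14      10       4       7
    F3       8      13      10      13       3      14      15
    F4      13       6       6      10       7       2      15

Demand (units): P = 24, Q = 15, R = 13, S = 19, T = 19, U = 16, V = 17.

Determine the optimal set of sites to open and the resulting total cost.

Open F2 and F3; minimum total cost 994.

For any fixed open set, each sensor cluster goes to its cheapest open site; total = fixed + service.
{F2, F3}: P→F2 7·24=168, Q→F2 4·15=60, R→F2 6·13=78, S→F3 13·19=247, T→F3 3·19=57, U→F2 4·16=64, V→F2 7·17=119. Service 793; fixed 201; total 994.
{F2}: P→F2 7·24=168, Q→F2 4·15=60, R→F2 6·13=78, S→F2 14·19=266, T→F2 10·19=190, U→F2 4·16=64, V→F2 7·17=119. Service 945; fixed 88; total 1033.
{F2, F4}: service 780 + fixed 320 = 1100
{F1, F2, F3, F4}: service 656 + fixed 607 = 1263
(All 15 nonempty subsets were checked; F2 and F3 is lowest.)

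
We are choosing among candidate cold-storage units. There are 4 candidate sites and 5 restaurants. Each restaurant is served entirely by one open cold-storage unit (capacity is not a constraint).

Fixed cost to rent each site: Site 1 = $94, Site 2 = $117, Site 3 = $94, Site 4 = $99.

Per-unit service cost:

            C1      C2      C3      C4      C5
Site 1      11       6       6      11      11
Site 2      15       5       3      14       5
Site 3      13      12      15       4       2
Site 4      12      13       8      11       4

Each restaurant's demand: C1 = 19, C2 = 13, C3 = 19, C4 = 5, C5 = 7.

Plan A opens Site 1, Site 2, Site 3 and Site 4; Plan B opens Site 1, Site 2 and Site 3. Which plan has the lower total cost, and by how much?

Plan B is cheaper by 99.

Plan A: {Site 1, Site 2, Site 3, Site 4}: C1→Site 1 11·19=209, C2→Site 2 5·13=65, C3→Site 2 3·19=57, C4→Site 3 4·5=20, C5→Site 3 2·7=14. Service 365; fixed 404; total 769.
Plan B: {Site 1, Site 2, Site 3}: C1→Site 1 11·19=209, C2→Site 2 5·13=65, C3→Site 2 3·19=57, C4→Site 3 4·5=20, C5→Site 3 2·7=14. Service 365; fixed 305; total 670.
Difference: |769 − 670| = 99.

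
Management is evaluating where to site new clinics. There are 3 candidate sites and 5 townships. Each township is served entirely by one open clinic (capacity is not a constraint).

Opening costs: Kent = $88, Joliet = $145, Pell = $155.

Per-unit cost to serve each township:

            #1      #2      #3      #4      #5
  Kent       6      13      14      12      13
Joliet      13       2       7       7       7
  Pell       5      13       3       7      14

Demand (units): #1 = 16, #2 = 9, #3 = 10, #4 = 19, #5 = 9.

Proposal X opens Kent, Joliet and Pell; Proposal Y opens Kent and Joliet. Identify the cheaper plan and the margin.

Proposal Y is cheaper by 99.

Proposal X: {Kent, Joliet, Pell}: #1→Pell 5·16=80, #2→Joliet 2·9=18, #3→Pell 3·10=30, #4→Joliet 7·19=133, #5→Joliet 7·9=63. Service 324; fixed 388; total 712.
Proposal Y: {Kent, Joliet}: #1→Kent 6·16=96, #2→Joliet 2·9=18, #3→Joliet 7·10=70, #4→Joliet 7·19=133, #5→Joliet 7·9=63. Service 380; fixed 233; total 613.
Difference: |712 − 613| = 99.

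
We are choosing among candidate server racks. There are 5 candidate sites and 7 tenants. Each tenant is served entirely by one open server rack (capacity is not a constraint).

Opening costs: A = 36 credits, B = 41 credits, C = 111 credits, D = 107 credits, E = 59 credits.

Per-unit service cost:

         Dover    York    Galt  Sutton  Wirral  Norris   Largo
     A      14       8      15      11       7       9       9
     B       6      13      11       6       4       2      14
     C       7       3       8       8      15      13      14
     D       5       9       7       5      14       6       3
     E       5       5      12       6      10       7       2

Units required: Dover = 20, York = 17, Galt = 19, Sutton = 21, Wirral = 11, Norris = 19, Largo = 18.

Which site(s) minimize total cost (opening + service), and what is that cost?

For any fixed open set, each tenant goes to its cheapest open site; total = fixed + service.
{B, E}: Dover→E 5·20=100, York→E 5·17=85, Galt→B 11·19=209, Sutton→B 6·21=126, Wirral→B 4·11=44, Norris→B 2·19=38, Largo→E 2·18=36. Service 638; fixed 100; total 738.
{B, D, E}: service 541 + fixed 207 = 748
{B, C, E}: service 547 + fixed 211 = 758
{A, B, C, D, E}: Dover→D 5·20=100, York→C 3·17=51, Galt→D 7·19=133, Sutton→D 5·21=105, Wirral→B 4·11=44, Norris→B 2·19=38, Largo→E 2·18=36. Service 507; fixed 354; total 861.
No other subset beats 738.

Open B and E; minimum total cost 738.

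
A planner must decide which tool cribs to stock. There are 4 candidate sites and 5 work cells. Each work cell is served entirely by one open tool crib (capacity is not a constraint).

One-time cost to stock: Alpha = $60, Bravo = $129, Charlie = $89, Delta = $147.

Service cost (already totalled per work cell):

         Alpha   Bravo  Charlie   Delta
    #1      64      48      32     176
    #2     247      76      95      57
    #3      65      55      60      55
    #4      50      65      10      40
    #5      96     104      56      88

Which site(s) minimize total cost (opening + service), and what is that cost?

For any fixed open set, each work cell goes to its cheapest open site; total = fixed + service.
{Charlie}: #1→Charlie 32, #2→Charlie 95, #3→Charlie 60, #4→Charlie 10, #5→Charlie 56. Service 253; fixed 89; total 342.
{Alpha, Charlie}: #1→Charlie 32, #2→Charlie 95, #3→Charlie 60, #4→Charlie 10, #5→Charlie 56. Service 253; fixed 149; total 402.
{Charlie, Delta}: #1→Charlie 32, #2→Delta 57, #3→Delta 55, #4→Charlie 10, #5→Charlie 56. Service 210; fixed 236; total 446.
{Alpha, Bravo, Charlie, Delta}: #1→Charlie 32, #2→Delta 57, #3→Bravo 55, #4→Charlie 10, #5→Charlie 56. Service 210; fixed 425; total 635.
(All 15 nonempty subsets were checked; Charlie only is lowest.)

Open Charlie only; minimum total cost 342.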